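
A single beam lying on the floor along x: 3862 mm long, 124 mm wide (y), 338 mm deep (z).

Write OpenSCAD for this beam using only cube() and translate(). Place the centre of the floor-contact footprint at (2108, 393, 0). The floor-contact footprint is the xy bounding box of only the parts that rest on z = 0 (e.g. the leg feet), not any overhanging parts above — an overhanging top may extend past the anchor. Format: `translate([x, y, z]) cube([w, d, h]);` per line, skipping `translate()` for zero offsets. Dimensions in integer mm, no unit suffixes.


translate([177, 331, 0]) cube([3862, 124, 338]);


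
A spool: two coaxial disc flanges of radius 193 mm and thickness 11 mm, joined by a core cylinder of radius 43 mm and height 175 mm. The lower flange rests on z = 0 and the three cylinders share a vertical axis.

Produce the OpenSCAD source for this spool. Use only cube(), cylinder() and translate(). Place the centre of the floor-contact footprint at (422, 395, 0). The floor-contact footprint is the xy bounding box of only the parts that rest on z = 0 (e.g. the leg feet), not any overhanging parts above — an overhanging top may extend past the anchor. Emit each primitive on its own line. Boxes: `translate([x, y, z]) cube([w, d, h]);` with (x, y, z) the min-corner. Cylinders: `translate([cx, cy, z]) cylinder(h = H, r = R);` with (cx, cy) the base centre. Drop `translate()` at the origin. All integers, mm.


translate([422, 395, 0]) cylinder(h = 11, r = 193);
translate([422, 395, 11]) cylinder(h = 175, r = 43);
translate([422, 395, 186]) cylinder(h = 11, r = 193);


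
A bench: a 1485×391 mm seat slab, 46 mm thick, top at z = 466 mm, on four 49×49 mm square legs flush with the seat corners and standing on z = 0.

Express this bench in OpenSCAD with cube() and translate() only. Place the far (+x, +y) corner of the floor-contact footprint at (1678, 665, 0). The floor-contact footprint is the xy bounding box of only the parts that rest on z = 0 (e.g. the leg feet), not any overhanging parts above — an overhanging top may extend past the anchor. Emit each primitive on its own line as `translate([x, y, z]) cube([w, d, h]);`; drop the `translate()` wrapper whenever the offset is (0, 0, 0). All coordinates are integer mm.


// leg_h = 466 − 46 = 420
translate([193, 274, 420]) cube([1485, 391, 46]);
translate([193, 274, 0]) cube([49, 49, 420]);
translate([193, 616, 0]) cube([49, 49, 420]);
translate([1629, 274, 0]) cube([49, 49, 420]);
translate([1629, 616, 0]) cube([49, 49, 420]);


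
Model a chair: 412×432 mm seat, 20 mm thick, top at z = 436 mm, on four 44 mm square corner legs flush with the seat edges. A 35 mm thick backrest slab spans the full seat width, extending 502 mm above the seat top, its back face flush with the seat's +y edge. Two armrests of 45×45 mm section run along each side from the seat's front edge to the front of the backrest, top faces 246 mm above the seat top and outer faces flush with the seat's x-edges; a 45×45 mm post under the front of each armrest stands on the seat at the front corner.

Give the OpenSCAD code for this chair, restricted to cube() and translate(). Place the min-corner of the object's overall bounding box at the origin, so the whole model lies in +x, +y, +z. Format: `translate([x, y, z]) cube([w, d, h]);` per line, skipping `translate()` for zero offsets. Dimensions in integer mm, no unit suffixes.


// leg_h = 436 - 20 = 416
// arm post h = 246 - 45 = 201
translate([0, 0, 416]) cube([412, 432, 20]);
cube([44, 44, 416]);
translate([368, 0, 0]) cube([44, 44, 416]);
translate([0, 388, 0]) cube([44, 44, 416]);
translate([368, 388, 0]) cube([44, 44, 416]);
translate([0, 397, 436]) cube([412, 35, 502]);
translate([0, 0, 637]) cube([45, 397, 45]);
translate([367, 0, 637]) cube([45, 397, 45]);
translate([0, 0, 436]) cube([45, 45, 201]);
translate([367, 0, 436]) cube([45, 45, 201]);


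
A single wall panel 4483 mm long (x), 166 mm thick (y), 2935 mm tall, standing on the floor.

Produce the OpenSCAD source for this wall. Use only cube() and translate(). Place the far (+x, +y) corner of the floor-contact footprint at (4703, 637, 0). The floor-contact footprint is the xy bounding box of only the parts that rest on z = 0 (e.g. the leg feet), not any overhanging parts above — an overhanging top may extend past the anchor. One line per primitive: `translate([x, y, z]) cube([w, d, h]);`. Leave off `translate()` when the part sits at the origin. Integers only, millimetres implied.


translate([220, 471, 0]) cube([4483, 166, 2935]);


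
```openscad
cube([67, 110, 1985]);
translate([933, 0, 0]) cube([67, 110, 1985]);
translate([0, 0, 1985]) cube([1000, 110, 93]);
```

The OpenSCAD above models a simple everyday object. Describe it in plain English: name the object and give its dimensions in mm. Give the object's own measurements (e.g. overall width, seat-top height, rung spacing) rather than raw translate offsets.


A door frame. The clear opening is 866 mm wide and 1985 mm high. Two 67 mm wide jambs, 110 mm deep, stand either side of the opening from the floor to the top of the opening. A 93 mm thick head sits across the top of both jambs, spanning the full outside width of the frame.


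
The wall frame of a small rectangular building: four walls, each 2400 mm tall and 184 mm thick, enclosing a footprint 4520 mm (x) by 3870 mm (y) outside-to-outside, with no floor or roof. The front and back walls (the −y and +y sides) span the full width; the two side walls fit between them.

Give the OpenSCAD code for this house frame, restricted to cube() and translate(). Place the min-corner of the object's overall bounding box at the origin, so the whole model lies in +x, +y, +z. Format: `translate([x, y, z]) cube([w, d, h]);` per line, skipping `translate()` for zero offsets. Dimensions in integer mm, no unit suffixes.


cube([4520, 184, 2400]);
translate([0, 3686, 0]) cube([4520, 184, 2400]);
translate([0, 184, 0]) cube([184, 3502, 2400]);
translate([4336, 184, 0]) cube([184, 3502, 2400]);


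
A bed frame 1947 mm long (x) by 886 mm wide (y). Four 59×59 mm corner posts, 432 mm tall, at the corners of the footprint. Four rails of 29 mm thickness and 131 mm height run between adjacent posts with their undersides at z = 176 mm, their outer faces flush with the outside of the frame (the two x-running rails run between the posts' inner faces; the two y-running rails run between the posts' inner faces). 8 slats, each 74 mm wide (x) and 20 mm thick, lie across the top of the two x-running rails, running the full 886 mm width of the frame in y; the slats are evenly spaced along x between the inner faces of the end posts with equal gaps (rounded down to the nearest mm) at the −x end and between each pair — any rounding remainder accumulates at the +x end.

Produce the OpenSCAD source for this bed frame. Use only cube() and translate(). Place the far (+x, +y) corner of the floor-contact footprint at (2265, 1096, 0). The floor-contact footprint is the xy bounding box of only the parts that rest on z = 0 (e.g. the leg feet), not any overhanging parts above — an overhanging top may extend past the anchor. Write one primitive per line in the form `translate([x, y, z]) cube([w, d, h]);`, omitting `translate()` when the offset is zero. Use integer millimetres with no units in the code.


translate([318, 210, 0]) cube([59, 59, 432]);
translate([318, 1037, 0]) cube([59, 59, 432]);
translate([2206, 210, 0]) cube([59, 59, 432]);
translate([2206, 1037, 0]) cube([59, 59, 432]);
translate([377, 210, 176]) cube([1829, 29, 131]);
translate([377, 1067, 176]) cube([1829, 29, 131]);
translate([318, 269, 176]) cube([29, 768, 131]);
translate([2236, 269, 176]) cube([29, 768, 131]);
translate([514, 210, 307]) cube([74, 886, 20]);
translate([725, 210, 307]) cube([74, 886, 20]);
translate([936, 210, 307]) cube([74, 886, 20]);
translate([1147, 210, 307]) cube([74, 886, 20]);
translate([1358, 210, 307]) cube([74, 886, 20]);
translate([1569, 210, 307]) cube([74, 886, 20]);
translate([1780, 210, 307]) cube([74, 886, 20]);
translate([1991, 210, 307]) cube([74, 886, 20]);


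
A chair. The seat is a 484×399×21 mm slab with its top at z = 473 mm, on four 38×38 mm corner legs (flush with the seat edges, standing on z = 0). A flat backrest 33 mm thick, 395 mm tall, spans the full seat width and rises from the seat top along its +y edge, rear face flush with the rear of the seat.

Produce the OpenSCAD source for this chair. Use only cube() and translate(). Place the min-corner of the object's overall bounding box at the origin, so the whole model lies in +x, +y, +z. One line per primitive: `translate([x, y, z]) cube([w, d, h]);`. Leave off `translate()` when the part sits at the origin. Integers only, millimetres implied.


// leg_h = 473 - 21 = 452
translate([0, 0, 452]) cube([484, 399, 21]);
cube([38, 38, 452]);
translate([446, 0, 0]) cube([38, 38, 452]);
translate([0, 361, 0]) cube([38, 38, 452]);
translate([446, 361, 0]) cube([38, 38, 452]);
translate([0, 366, 473]) cube([484, 33, 395]);


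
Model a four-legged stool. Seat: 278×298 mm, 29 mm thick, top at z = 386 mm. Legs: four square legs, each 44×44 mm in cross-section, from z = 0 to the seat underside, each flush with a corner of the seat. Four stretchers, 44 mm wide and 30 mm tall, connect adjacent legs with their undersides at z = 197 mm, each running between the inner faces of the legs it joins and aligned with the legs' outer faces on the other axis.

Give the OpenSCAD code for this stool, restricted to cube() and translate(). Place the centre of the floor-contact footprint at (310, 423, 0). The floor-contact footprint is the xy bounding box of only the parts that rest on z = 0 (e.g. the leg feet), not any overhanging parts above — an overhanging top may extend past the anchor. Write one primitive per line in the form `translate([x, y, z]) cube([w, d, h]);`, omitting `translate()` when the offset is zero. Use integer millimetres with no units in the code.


translate([171, 274, 357]) cube([278, 298, 29]);
translate([171, 274, 0]) cube([44, 44, 357]);
translate([405, 274, 0]) cube([44, 44, 357]);
translate([171, 528, 0]) cube([44, 44, 357]);
translate([405, 528, 0]) cube([44, 44, 357]);
translate([215, 274, 197]) cube([190, 44, 30]);
translate([215, 528, 197]) cube([190, 44, 30]);
translate([171, 318, 197]) cube([44, 210, 30]);
translate([405, 318, 197]) cube([44, 210, 30]);


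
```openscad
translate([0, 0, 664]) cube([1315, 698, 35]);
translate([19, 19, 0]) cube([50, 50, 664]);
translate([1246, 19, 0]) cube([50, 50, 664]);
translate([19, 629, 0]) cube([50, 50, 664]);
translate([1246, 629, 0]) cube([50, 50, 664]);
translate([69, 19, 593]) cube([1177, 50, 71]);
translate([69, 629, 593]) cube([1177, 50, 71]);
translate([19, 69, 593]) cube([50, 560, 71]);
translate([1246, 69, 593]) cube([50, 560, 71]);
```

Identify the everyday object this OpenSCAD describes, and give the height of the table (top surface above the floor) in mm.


A table. The table height is 699 mm.

A 1315×698×35 slab sits at z = 664 on four 50 mm square posts — a table. The top surface is at 664 + 35 = 699 mm.


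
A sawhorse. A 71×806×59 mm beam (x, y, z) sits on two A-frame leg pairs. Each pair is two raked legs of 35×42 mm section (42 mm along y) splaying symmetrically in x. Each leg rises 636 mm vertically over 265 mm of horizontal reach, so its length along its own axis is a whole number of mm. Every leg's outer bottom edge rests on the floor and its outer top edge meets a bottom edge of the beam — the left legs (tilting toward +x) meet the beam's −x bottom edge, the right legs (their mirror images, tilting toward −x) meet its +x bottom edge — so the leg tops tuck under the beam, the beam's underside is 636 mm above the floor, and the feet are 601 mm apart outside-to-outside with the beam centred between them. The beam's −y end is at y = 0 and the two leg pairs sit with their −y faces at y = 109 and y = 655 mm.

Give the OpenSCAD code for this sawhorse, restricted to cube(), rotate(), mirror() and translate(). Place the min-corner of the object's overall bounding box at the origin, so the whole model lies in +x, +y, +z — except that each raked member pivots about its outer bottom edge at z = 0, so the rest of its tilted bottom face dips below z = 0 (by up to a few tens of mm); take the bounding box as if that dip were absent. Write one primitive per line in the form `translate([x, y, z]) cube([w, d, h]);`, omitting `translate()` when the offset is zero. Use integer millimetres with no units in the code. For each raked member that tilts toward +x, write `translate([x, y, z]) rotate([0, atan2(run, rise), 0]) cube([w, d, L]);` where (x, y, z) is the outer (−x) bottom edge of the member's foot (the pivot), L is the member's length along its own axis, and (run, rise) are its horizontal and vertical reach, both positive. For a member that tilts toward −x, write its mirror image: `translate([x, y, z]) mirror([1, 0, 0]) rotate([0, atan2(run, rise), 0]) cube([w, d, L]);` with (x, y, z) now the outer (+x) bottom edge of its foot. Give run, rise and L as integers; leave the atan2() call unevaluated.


// leg length = √(265² + 636²) = 689
// right-leg outer foot x = 2·265 + 71 = 601
// beam min-corner = (265, 0, 636)
translate([265, 0, 636]) cube([71, 806, 59]);
translate([0, 109, 0]) rotate([0, atan2(265, 636), 0]) cube([35, 42, 689]);
translate([601, 109, 0]) mirror([1, 0, 0]) rotate([0, atan2(265, 636), 0]) cube([35, 42, 689]);
translate([0, 655, 0]) rotate([0, atan2(265, 636), 0]) cube([35, 42, 689]);
translate([601, 655, 0]) mirror([1, 0, 0]) rotate([0, atan2(265, 636), 0]) cube([35, 42, 689]);


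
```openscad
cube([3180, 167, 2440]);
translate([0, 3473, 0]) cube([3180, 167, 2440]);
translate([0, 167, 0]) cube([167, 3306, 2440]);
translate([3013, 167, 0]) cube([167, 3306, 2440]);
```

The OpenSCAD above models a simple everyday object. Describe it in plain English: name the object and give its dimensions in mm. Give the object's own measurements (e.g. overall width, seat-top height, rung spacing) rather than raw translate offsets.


The wall frame of a small rectangular building: four walls, each 2440 mm tall and 167 mm thick, enclosing a footprint 3180 mm (x) by 3640 mm (y) outside-to-outside, with no floor or roof. The front and back walls (the −y and +y sides) span the full width; the two side walls fit between them.


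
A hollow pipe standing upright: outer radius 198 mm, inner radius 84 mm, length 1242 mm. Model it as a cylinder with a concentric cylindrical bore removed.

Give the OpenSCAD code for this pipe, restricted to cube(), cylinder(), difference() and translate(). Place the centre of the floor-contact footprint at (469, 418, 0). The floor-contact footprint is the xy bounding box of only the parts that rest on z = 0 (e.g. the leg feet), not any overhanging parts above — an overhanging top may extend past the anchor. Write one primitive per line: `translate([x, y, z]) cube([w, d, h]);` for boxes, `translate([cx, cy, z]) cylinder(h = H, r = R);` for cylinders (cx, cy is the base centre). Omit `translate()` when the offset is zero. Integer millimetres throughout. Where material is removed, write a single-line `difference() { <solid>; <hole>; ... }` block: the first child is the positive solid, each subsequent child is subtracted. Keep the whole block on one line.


difference() { translate([469, 418, 0]) cylinder(h = 1242, r = 198); translate([469, 418, 0]) cylinder(h = 1242, r = 84); }


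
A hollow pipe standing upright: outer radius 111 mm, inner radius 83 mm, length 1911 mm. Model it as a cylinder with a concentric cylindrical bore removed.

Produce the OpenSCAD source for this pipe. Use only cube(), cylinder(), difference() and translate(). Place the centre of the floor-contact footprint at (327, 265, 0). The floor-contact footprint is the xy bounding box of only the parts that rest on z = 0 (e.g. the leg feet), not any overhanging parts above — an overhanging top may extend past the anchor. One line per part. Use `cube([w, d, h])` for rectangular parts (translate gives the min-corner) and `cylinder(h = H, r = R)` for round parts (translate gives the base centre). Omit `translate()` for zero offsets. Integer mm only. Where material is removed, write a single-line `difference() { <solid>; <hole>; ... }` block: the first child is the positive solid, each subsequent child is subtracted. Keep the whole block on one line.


difference() { translate([327, 265, 0]) cylinder(h = 1911, r = 111); translate([327, 265, 0]) cylinder(h = 1911, r = 83); }


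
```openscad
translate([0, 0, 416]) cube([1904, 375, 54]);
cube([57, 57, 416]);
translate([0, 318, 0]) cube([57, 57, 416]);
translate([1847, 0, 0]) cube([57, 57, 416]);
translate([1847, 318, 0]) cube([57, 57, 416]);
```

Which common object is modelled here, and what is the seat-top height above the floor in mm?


A bench. The seat-top height is 470 mm.

A long slab on four corner posts — a bench. The slab sits at z = 416 with thickness 54, so the top is 416 + 54 = 470 mm.


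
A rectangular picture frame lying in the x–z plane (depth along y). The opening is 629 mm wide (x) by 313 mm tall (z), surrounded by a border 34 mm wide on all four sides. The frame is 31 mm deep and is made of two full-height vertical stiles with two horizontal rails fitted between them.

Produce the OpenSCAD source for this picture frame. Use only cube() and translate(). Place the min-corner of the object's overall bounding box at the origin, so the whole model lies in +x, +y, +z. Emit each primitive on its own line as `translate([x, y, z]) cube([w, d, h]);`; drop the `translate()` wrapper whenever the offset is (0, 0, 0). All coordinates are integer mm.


cube([34, 31, 381]);
translate([663, 0, 0]) cube([34, 31, 381]);
translate([34, 0, 0]) cube([629, 31, 34]);
translate([34, 0, 347]) cube([629, 31, 34]);


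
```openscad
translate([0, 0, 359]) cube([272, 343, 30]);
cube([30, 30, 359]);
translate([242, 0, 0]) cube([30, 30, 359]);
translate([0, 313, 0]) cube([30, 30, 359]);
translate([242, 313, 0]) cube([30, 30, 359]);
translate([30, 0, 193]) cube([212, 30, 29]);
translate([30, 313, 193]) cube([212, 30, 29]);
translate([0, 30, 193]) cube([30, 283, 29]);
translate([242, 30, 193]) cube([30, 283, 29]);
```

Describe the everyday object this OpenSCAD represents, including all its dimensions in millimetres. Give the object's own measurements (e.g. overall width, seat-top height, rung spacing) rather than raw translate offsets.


A four-legged stool. The seat is a 272×343×30 mm slab whose top surface is at z = 389 mm; four square legs, each 30×30 mm in cross-section, run from the floor (z = 0) to the underside of the seat, each flush with a corner of the seat. Four stretchers, 30 mm wide and 29 mm tall, connect adjacent legs with their undersides at z = 193 mm, each running between the inner faces of the legs it joins and aligned with the legs' outer faces on the other axis.


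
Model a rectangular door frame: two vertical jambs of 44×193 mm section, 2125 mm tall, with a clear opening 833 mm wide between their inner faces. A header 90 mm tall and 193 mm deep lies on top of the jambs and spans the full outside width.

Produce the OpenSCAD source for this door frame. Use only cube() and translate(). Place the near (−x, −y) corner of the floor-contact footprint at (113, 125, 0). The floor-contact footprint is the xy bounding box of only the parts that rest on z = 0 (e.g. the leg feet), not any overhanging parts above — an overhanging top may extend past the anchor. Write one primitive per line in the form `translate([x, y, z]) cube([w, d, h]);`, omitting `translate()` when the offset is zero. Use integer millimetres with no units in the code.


translate([113, 125, 0]) cube([44, 193, 2125]);
translate([990, 125, 0]) cube([44, 193, 2125]);
translate([113, 125, 2125]) cube([921, 193, 90]);


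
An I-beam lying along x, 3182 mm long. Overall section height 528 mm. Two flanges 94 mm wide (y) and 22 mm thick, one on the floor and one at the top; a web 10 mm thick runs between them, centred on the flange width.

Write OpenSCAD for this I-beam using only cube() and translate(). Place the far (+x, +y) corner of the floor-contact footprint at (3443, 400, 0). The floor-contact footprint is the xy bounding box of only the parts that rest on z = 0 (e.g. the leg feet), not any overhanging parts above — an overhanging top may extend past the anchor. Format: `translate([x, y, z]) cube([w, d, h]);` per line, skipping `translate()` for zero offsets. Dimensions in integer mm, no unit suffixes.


translate([261, 306, 0]) cube([3182, 94, 22]);
translate([261, 348, 22]) cube([3182, 10, 484]);
translate([261, 306, 506]) cube([3182, 94, 22]);


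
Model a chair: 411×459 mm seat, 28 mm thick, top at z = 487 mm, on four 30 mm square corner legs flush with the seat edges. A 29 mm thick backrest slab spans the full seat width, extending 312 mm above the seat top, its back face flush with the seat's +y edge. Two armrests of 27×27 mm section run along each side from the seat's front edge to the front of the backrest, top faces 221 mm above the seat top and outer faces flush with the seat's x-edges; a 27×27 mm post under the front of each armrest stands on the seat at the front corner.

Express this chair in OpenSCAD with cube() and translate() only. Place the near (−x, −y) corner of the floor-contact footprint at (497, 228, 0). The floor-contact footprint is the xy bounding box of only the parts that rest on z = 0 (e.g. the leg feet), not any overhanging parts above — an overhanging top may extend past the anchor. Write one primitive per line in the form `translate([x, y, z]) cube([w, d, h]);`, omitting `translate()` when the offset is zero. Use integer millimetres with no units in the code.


translate([497, 228, 459]) cube([411, 459, 28]);
translate([497, 228, 0]) cube([30, 30, 459]);
translate([878, 228, 0]) cube([30, 30, 459]);
translate([497, 657, 0]) cube([30, 30, 459]);
translate([878, 657, 0]) cube([30, 30, 459]);
translate([497, 658, 487]) cube([411, 29, 312]);
translate([497, 228, 681]) cube([27, 430, 27]);
translate([881, 228, 681]) cube([27, 430, 27]);
translate([497, 228, 487]) cube([27, 27, 194]);
translate([881, 228, 487]) cube([27, 27, 194]);


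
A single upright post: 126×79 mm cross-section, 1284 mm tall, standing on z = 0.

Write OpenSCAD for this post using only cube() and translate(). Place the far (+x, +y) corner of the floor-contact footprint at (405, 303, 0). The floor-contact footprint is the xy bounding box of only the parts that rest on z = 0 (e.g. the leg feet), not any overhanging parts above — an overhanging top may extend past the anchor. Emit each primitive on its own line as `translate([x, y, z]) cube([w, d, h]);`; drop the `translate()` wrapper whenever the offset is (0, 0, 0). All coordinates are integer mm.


translate([279, 224, 0]) cube([126, 79, 1284]);


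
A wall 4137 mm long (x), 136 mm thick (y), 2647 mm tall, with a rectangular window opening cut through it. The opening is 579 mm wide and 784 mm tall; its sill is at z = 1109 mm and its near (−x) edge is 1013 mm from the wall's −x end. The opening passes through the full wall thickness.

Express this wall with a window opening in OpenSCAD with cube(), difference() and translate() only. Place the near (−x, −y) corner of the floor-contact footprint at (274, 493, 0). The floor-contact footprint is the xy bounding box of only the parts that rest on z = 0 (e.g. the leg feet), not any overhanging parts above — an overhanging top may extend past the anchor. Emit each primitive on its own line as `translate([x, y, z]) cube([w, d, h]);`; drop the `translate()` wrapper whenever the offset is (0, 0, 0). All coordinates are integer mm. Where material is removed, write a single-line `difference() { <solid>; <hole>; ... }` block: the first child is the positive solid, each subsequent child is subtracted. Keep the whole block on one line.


difference() { translate([274, 493, 0]) cube([4137, 136, 2647]); translate([1287, 493, 1109]) cube([579, 136, 784]); }


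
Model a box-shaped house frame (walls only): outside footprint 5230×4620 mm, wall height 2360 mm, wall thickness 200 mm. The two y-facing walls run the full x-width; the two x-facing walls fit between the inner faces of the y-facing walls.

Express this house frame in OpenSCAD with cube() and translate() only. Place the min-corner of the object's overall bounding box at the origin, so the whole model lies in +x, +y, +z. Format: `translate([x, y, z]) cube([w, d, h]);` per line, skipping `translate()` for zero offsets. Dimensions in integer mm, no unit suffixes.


cube([5230, 200, 2360]);
translate([0, 4420, 0]) cube([5230, 200, 2360]);
translate([0, 200, 0]) cube([200, 4220, 2360]);
translate([5030, 200, 0]) cube([200, 4220, 2360]);


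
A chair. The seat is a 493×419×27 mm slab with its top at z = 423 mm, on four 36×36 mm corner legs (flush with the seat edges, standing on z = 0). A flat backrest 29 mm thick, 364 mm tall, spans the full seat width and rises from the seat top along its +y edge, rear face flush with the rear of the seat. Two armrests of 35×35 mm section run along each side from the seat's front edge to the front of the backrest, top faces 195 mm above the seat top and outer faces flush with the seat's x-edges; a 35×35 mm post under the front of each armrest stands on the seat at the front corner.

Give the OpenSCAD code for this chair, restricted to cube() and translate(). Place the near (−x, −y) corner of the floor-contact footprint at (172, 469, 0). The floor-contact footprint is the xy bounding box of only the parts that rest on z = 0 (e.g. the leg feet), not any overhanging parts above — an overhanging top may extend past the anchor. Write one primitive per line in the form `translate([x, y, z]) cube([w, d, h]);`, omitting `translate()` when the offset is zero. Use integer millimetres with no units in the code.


// leg_h = 423 - 27 = 396
// arm post h = 195 - 35 = 160
translate([172, 469, 396]) cube([493, 419, 27]);
translate([172, 469, 0]) cube([36, 36, 396]);
translate([629, 469, 0]) cube([36, 36, 396]);
translate([172, 852, 0]) cube([36, 36, 396]);
translate([629, 852, 0]) cube([36, 36, 396]);
translate([172, 859, 423]) cube([493, 29, 364]);
translate([172, 469, 583]) cube([35, 390, 35]);
translate([630, 469, 583]) cube([35, 390, 35]);
translate([172, 469, 423]) cube([35, 35, 160]);
translate([630, 469, 423]) cube([35, 35, 160]);


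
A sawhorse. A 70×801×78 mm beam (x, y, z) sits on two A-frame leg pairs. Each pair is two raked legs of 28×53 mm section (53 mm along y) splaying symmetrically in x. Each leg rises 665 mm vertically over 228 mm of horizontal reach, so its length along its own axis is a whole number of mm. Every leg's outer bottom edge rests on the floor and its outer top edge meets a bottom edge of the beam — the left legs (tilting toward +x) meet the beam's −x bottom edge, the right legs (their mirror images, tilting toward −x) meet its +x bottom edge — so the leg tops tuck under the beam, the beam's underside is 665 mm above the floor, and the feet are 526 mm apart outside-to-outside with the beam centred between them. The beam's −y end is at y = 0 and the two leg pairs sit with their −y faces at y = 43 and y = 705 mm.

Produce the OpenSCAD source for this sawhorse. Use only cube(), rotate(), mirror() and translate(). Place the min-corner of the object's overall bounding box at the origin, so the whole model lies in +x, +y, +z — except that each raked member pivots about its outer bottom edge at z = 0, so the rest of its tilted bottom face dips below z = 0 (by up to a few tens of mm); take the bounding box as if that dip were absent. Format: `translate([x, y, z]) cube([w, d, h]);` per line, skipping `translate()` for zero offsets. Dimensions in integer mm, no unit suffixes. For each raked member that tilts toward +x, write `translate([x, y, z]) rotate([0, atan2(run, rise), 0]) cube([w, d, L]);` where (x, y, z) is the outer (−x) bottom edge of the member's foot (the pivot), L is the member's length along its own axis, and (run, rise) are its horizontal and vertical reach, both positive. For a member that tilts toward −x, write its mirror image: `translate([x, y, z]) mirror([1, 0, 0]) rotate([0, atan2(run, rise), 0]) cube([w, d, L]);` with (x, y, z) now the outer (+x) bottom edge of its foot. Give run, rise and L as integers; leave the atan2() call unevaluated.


translate([228, 0, 665]) cube([70, 801, 78]);
translate([0, 43, 0]) rotate([0, atan2(228, 665), 0]) cube([28, 53, 703]);
translate([526, 43, 0]) mirror([1, 0, 0]) rotate([0, atan2(228, 665), 0]) cube([28, 53, 703]);
translate([0, 705, 0]) rotate([0, atan2(228, 665), 0]) cube([28, 53, 703]);
translate([526, 705, 0]) mirror([1, 0, 0]) rotate([0, atan2(228, 665), 0]) cube([28, 53, 703]);


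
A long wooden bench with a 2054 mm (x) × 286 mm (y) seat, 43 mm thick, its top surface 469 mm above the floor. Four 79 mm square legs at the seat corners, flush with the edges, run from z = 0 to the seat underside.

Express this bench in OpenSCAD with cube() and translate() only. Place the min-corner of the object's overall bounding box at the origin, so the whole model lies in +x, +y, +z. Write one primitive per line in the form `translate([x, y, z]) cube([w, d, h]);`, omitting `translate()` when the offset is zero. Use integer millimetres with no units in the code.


translate([0, 0, 426]) cube([2054, 286, 43]);
cube([79, 79, 426]);
translate([0, 207, 0]) cube([79, 79, 426]);
translate([1975, 0, 0]) cube([79, 79, 426]);
translate([1975, 207, 0]) cube([79, 79, 426]);


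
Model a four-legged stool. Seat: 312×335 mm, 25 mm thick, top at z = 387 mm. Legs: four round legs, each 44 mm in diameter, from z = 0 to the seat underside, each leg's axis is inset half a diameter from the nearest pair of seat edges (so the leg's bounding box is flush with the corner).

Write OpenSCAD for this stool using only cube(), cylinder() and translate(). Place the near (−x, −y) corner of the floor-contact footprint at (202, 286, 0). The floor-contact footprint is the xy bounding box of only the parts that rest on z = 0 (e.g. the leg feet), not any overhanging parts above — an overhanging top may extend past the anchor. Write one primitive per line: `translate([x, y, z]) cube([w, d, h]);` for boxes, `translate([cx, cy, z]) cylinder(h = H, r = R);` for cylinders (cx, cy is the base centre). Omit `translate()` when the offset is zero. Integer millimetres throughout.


translate([202, 286, 362]) cube([312, 335, 25]);
translate([224, 308, 0]) cylinder(h = 362, r = 22);
translate([492, 308, 0]) cylinder(h = 362, r = 22);
translate([224, 599, 0]) cylinder(h = 362, r = 22);
translate([492, 599, 0]) cylinder(h = 362, r = 22);


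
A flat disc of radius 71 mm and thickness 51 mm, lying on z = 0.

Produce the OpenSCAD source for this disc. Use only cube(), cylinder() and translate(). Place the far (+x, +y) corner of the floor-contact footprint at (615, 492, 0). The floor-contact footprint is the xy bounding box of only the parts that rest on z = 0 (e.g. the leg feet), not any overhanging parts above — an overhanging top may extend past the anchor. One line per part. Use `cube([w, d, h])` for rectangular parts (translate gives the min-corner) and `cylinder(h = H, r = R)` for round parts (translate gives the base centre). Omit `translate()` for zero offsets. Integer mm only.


translate([544, 421, 0]) cylinder(h = 51, r = 71);


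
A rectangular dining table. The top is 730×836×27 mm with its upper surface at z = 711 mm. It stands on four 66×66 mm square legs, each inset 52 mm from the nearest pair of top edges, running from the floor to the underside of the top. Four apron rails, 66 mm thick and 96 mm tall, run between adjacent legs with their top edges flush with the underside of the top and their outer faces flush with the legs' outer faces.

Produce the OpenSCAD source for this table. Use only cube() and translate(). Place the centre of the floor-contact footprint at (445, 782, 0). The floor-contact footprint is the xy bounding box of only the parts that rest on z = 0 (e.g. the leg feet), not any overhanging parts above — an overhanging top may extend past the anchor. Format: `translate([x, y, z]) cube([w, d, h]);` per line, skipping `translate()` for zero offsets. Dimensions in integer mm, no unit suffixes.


translate([80, 364, 684]) cube([730, 836, 27]);
translate([132, 416, 0]) cube([66, 66, 684]);
translate([692, 416, 0]) cube([66, 66, 684]);
translate([132, 1082, 0]) cube([66, 66, 684]);
translate([692, 1082, 0]) cube([66, 66, 684]);
translate([198, 416, 588]) cube([494, 66, 96]);
translate([198, 1082, 588]) cube([494, 66, 96]);
translate([132, 482, 588]) cube([66, 600, 96]);
translate([692, 482, 588]) cube([66, 600, 96]);


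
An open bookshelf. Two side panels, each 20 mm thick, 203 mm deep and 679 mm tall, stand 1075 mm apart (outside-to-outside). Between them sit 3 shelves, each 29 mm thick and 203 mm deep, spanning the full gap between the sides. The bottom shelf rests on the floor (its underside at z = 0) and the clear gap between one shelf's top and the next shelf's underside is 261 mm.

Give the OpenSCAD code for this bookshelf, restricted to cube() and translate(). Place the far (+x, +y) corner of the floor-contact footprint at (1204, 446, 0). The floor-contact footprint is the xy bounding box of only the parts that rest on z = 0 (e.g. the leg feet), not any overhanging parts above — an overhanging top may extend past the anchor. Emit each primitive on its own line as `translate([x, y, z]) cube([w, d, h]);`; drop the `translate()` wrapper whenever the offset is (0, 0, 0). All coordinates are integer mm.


translate([129, 243, 0]) cube([20, 203, 679]);
translate([1184, 243, 0]) cube([20, 203, 679]);
translate([149, 243, 0]) cube([1035, 203, 29]);
translate([149, 243, 290]) cube([1035, 203, 29]);
translate([149, 243, 580]) cube([1035, 203, 29]);


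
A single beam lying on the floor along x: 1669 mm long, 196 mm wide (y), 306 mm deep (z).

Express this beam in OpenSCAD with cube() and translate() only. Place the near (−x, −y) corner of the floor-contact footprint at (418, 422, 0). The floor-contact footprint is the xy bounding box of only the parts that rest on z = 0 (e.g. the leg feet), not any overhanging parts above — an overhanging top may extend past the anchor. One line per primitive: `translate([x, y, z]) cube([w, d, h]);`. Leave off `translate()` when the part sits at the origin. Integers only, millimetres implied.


translate([418, 422, 0]) cube([1669, 196, 306]);


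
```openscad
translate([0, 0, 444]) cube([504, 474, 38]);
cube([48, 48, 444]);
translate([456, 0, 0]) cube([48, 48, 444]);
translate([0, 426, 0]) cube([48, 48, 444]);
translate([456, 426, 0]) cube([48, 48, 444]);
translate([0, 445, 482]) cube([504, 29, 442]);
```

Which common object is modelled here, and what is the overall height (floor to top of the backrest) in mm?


A chair. The overall height is 924 mm.

A slab on four corner posts with a tall panel at the back — a chair. The seat slab sits at z = 444 with thickness 38, and the 442 mm backrest starts at the seat top, so the overall height is 444 + 38 + 442 = 924 mm.


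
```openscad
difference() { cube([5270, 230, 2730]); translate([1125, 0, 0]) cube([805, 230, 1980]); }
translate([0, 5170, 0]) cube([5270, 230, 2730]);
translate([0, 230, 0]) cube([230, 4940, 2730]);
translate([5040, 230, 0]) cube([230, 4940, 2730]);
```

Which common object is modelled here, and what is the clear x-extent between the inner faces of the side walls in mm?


A single room. The interior width is 4810 mm.

Four walls enclosing a rectangle with a door in the front wall — a room. Outside width 5270 minus two 230 mm walls gives 4810 mm.


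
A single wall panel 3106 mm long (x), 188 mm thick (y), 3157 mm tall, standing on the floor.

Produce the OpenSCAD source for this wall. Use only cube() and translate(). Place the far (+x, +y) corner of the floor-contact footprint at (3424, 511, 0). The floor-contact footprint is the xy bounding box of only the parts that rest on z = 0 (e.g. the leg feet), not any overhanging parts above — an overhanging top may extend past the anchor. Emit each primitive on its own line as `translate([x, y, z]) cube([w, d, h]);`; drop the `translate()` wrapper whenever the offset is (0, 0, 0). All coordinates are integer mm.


translate([318, 323, 0]) cube([3106, 188, 3157]);


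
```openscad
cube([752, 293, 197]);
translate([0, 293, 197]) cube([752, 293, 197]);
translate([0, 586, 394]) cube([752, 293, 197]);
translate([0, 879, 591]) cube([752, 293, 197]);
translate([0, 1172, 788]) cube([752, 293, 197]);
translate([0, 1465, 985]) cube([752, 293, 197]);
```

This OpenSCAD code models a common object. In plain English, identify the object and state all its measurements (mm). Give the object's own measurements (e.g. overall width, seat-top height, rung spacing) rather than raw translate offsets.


A straight staircase of 6 solid steps. Each step is 752 mm wide (x), 293 mm deep (y, the going) and 197 mm tall (the rise). The first step rests on the floor; each subsequent step sits one going further in +y and one rise higher in +z, directly behind and above the previous step with no overlap.


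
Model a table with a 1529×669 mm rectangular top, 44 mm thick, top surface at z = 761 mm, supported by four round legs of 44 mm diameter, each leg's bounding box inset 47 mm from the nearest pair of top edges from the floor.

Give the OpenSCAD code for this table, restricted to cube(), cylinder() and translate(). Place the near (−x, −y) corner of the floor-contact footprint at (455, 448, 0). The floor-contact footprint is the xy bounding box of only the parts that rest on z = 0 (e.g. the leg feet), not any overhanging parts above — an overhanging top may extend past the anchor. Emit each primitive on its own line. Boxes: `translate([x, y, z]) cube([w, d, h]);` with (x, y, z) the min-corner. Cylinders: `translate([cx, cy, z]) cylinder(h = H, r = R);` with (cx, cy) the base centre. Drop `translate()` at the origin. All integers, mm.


// leg_h = 761 - 44 = 717
translate([408, 401, 717]) cube([1529, 669, 44]);
translate([477, 470, 0]) cylinder(h = 717, r = 22);
translate([1868, 470, 0]) cylinder(h = 717, r = 22);
translate([477, 1001, 0]) cylinder(h = 717, r = 22);
translate([1868, 1001, 0]) cylinder(h = 717, r = 22);


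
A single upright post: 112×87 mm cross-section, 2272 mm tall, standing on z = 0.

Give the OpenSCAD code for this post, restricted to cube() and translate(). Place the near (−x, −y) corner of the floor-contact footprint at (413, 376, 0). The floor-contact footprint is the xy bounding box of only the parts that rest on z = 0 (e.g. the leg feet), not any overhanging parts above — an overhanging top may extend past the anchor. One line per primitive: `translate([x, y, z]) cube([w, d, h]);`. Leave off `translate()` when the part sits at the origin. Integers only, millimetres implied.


translate([413, 376, 0]) cube([112, 87, 2272]);


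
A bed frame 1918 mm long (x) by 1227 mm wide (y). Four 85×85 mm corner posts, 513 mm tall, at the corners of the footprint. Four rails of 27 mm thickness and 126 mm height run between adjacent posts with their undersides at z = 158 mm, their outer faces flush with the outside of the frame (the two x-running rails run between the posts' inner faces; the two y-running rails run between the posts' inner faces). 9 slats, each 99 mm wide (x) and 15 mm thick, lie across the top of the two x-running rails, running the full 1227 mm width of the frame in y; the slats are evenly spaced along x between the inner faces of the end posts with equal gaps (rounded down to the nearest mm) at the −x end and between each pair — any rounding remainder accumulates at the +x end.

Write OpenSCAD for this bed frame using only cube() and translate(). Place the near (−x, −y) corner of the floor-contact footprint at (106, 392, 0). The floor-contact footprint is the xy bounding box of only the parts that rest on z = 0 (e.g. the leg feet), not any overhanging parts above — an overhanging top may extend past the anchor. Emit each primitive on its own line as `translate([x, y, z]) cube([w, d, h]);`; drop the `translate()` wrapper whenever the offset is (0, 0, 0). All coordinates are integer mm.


translate([106, 392, 0]) cube([85, 85, 513]);
translate([106, 1534, 0]) cube([85, 85, 513]);
translate([1939, 392, 0]) cube([85, 85, 513]);
translate([1939, 1534, 0]) cube([85, 85, 513]);
translate([191, 392, 158]) cube([1748, 27, 126]);
translate([191, 1592, 158]) cube([1748, 27, 126]);
translate([106, 477, 158]) cube([27, 1057, 126]);
translate([1997, 477, 158]) cube([27, 1057, 126]);
translate([276, 392, 284]) cube([99, 1227, 15]);
translate([460, 392, 284]) cube([99, 1227, 15]);
translate([644, 392, 284]) cube([99, 1227, 15]);
translate([828, 392, 284]) cube([99, 1227, 15]);
translate([1012, 392, 284]) cube([99, 1227, 15]);
translate([1196, 392, 284]) cube([99, 1227, 15]);
translate([1380, 392, 284]) cube([99, 1227, 15]);
translate([1564, 392, 284]) cube([99, 1227, 15]);
translate([1748, 392, 284]) cube([99, 1227, 15]);
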